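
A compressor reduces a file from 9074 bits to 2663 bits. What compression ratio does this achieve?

Compression ratio = Original / Compressed
= 9074 / 2663 = 3.41:1


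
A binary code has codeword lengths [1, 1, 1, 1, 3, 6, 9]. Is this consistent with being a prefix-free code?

Kraft inequality: Σ 2^(-l_i) ≤ 1 for prefix-free code
Calculating: 2^(-1) + 2^(-1) + 2^(-1) + 2^(-1) + 2^(-3) + 2^(-6) + 2^(-9)
= 0.5 + 0.5 + 0.5 + 0.5 + 0.125 + 0.015625 + 0.001953125
= 2.1426
Since 2.1426 > 1, prefix-free code does not exist


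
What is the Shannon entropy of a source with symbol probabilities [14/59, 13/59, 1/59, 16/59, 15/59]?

H(X) = -Σ p(x) log₂ p(x)
  -14/59 × log₂(14/59) = 0.4924
  -13/59 × log₂(13/59) = 0.4808
  -1/59 × log₂(1/59) = 0.0997
  -16/59 × log₂(16/59) = 0.5105
  -15/59 × log₂(15/59) = 0.5023
H(X) = 2.0858 bits


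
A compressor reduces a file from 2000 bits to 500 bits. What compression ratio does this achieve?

Compression ratio = Original / Compressed
= 2000 / 500 = 4.00:1


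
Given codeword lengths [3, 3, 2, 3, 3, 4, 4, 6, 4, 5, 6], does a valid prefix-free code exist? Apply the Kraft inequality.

Kraft inequality: Σ 2^(-l_i) ≤ 1 for prefix-free code
Calculating: 2^(-3) + 2^(-3) + 2^(-2) + 2^(-3) + 2^(-3) + 2^(-4) + 2^(-4) + 2^(-6) + 2^(-4) + 2^(-5) + 2^(-6)
= 0.125 + 0.125 + 0.25 + 0.125 + 0.125 + 0.0625 + 0.0625 + 0.015625 + 0.0625 + 0.03125 + 0.015625
= 1.0000
Since 1.0000 ≤ 1, prefix-free code exists


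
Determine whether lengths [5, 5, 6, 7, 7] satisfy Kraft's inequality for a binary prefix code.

Kraft inequality: Σ 2^(-l_i) ≤ 1 for prefix-free code
Calculating: 2^(-5) + 2^(-5) + 2^(-6) + 2^(-7) + 2^(-7)
= 0.03125 + 0.03125 + 0.015625 + 0.0078125 + 0.0078125
= 0.0938
Since 0.0938 ≤ 1, prefix-free code exists


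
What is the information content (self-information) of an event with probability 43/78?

Information content I(x) = -log₂(p(x))
I = -log₂(43/78) = -log₂(0.5513)
I = 0.8591 bits


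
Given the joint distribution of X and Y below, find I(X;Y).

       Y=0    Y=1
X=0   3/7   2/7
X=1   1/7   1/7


H(X) = 0.8631, H(Y) = 0.9852, H(X,Y) = 1.8424
I(X;Y) = H(X) + H(Y) - H(X,Y) = 0.0060 bits


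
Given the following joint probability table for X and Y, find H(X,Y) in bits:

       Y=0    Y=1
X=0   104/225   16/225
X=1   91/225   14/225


H(X,Y) = -Σ p(x,y) log₂ p(x,y)
  p(0,0)=104/225: -0.4622 × log₂(0.4622) = 0.5146
  p(0,1)=16/225: -0.0711 × log₂(0.0711) = 0.2712
  p(1,0)=91/225: -0.4044 × log₂(0.4044) = 0.5282
  p(1,1)=14/225: -0.0622 × log₂(0.0622) = 0.2493
H(X,Y) = 1.5633 bits


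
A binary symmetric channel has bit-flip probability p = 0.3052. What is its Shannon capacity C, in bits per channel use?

For BSC with error probability p:
C = 1 - H(p) where H(p) is binary entropy
H(0.3052) = -0.3052 × log₂(0.3052) - 0.6948 × log₂(0.6948)
H(p) = 0.8876
C = 1 - 0.8876 = 0.1124 bits/use


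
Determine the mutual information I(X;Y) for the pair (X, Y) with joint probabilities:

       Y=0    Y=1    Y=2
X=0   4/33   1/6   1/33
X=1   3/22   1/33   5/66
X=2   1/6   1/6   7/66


H(X) = 1.5426, H(Y) = 1.5300, H(X,Y) = 2.9845
I(X;Y) = H(X) + H(Y) - H(X,Y) = 0.0881 bits


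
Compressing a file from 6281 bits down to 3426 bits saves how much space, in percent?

Space savings = (1 - Compressed/Original) × 100%
= (1 - 3426/6281) × 100%
= 45.45%


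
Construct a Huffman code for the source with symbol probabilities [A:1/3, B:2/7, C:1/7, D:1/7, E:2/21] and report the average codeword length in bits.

Huffman tree construction:
Combine smallest probabilities repeatedly
Resulting codes:
  A: 11 (length 2)
  B: 10 (length 2)
  C: 011 (length 3)
  D: 00 (length 2)
  E: 010 (length 3)
Average length = Σ p(s) × length(s) = 2.2381 bits


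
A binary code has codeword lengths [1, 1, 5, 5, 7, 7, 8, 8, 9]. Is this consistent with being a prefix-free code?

Kraft inequality: Σ 2^(-l_i) ≤ 1 for prefix-free code
Calculating: 2^(-1) + 2^(-1) + 2^(-5) + 2^(-5) + 2^(-7) + 2^(-7) + 2^(-8) + 2^(-8) + 2^(-9)
= 0.5 + 0.5 + 0.03125 + 0.03125 + 0.0078125 + 0.0078125 + 0.00390625 + 0.00390625 + 0.001953125
= 1.0879
Since 1.0879 > 1, prefix-free code does not exist


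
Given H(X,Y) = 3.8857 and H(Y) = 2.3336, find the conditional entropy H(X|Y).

Chain rule: H(X,Y) = H(X|Y) + H(Y)
H(X|Y) = H(X,Y) - H(Y) = 3.8857 - 2.3336 = 1.5521 bits


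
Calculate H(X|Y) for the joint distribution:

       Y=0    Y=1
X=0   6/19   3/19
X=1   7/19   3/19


H(X|Y) = Σ_y p(y) H(X|Y=y)
  p(Y=0) = 13/19, H(X|Y=0) = 0.9957
  p(Y=1) = 6/19, H(X|Y=1) = 1.0000
H(X|Y) = 0.6842×0.9957 + 0.3158×1.0000 = 0.9971 bits


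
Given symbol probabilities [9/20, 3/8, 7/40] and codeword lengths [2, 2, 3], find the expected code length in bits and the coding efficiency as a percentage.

Average length L = Σ p_i × l_i = 2.1750 bits
Entropy H = 1.4891 bits
Efficiency η = H/L × 100% = 68.46%


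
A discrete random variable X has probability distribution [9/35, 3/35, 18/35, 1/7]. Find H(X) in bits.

H(X) = -Σ p(x) log₂ p(x)
  -9/35 × log₂(9/35) = 0.5038
  -3/35 × log₂(3/35) = 0.3038
  -18/35 × log₂(18/35) = 0.4934
  -1/7 × log₂(1/7) = 0.4011
H(X) = 1.7021 bits


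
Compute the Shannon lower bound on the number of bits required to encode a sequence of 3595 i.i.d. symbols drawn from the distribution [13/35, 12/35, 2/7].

Entropy H = 1.5766 bits/symbol
Minimum bits = H × n = 1.5766 × 3595
= 5667.81 bits


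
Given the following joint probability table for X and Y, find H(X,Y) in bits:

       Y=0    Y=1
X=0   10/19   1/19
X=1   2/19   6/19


H(X,Y) = -Σ p(x,y) log₂ p(x,y)
  p(0,0)=10/19: -0.5263 × log₂(0.5263) = 0.4874
  p(0,1)=1/19: -0.0526 × log₂(0.0526) = 0.2236
  p(1,0)=2/19: -0.1053 × log₂(0.1053) = 0.3419
  p(1,1)=6/19: -0.3158 × log₂(0.3158) = 0.5251
H(X,Y) = 1.5780 bits


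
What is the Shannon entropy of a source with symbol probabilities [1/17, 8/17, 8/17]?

H(X) = -Σ p(x) log₂ p(x)
  -1/17 × log₂(1/17) = 0.2404
  -8/17 × log₂(8/17) = 0.5117
  -8/17 × log₂(8/17) = 0.5117
H(X) = 1.2639 bits


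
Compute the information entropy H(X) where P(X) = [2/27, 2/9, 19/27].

H(X) = -Σ p(x) log₂ p(x)
  -2/27 × log₂(2/27) = 0.2781
  -2/9 × log₂(2/9) = 0.4822
  -19/27 × log₂(19/27) = 0.3567
H(X) = 1.1171 bits


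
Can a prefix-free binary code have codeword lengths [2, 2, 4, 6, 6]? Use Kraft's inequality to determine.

Kraft inequality: Σ 2^(-l_i) ≤ 1 for prefix-free code
Calculating: 2^(-2) + 2^(-2) + 2^(-4) + 2^(-6) + 2^(-6)
= 0.25 + 0.25 + 0.0625 + 0.015625 + 0.015625
= 0.5938
Since 0.5938 ≤ 1, prefix-free code exists


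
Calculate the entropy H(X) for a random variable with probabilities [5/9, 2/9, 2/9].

H(X) = -Σ p(x) log₂ p(x)
  -5/9 × log₂(5/9) = 0.4711
  -2/9 × log₂(2/9) = 0.4822
  -2/9 × log₂(2/9) = 0.4822
H(X) = 1.4355 bits


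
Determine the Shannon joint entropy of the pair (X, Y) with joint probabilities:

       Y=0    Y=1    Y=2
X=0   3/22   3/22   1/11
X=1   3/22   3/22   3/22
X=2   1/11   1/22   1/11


H(X,Y) = -Σ p(x,y) log₂ p(x,y)
  p(0,0)=3/22: -0.1364 × log₂(0.1364) = 0.3920
  p(0,1)=3/22: -0.1364 × log₂(0.1364) = 0.3920
  p(0,2)=1/11: -0.0909 × log₂(0.0909) = 0.3145
  p(1,0)=3/22: -0.1364 × log₂(0.1364) = 0.3920
  p(1,1)=3/22: -0.1364 × log₂(0.1364) = 0.3920
  p(1,2)=3/22: -0.1364 × log₂(0.1364) = 0.3920
  p(2,0)=1/11: -0.0909 × log₂(0.0909) = 0.3145
  p(2,1)=1/22: -0.0455 × log₂(0.0455) = 0.2027
  p(2,2)=1/11: -0.0909 × log₂(0.0909) = 0.3145
H(X,Y) = 3.1060 bits


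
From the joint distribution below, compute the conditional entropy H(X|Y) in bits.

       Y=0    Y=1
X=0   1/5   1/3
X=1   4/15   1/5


H(X|Y) = Σ_y p(y) H(X|Y=y)
  p(Y=0) = 7/15, H(X|Y=0) = 0.9852
  p(Y=1) = 8/15, H(X|Y=1) = 0.9544
H(X|Y) = 0.4667×0.9852 + 0.5333×0.9544 = 0.9688 bits


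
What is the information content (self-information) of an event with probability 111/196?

Information content I(x) = -log₂(p(x))
I = -log₂(111/196) = -log₂(0.5663)
I = 0.8203 bits


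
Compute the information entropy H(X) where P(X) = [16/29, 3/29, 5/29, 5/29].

H(X) = -Σ p(x) log₂ p(x)
  -16/29 × log₂(16/29) = 0.4734
  -3/29 × log₂(3/29) = 0.3386
  -5/29 × log₂(5/29) = 0.4373
  -5/29 × log₂(5/29) = 0.4373
H(X) = 1.6865 bits


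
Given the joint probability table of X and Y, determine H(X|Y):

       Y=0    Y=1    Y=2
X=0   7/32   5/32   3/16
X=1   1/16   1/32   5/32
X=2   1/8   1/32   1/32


H(X|Y) = Σ_y p(y) H(X|Y=y)
  p(Y=0) = 13/32, H(X|Y=0) = 1.4196
  p(Y=1) = 7/32, H(X|Y=1) = 1.1488
  p(Y=2) = 3/8, H(X|Y=2) = 1.3250
H(X|Y) = 0.4062×1.4196 + 0.2188×1.1488 + 0.3750×1.3250 = 1.3249 bits


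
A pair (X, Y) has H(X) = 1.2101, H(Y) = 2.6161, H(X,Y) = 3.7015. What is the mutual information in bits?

I(X;Y) = H(X) + H(Y) - H(X,Y)
I(X;Y) = 1.2101 + 2.6161 - 3.7015 = 0.1247 bits


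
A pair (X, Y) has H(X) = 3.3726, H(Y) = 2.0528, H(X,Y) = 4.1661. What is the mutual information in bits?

I(X;Y) = H(X) + H(Y) - H(X,Y)
I(X;Y) = 3.3726 + 2.0528 - 4.1661 = 1.2593 bits


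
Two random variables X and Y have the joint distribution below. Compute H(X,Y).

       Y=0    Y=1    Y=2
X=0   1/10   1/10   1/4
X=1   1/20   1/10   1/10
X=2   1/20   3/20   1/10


H(X,Y) = -Σ p(x,y) log₂ p(x,y)
  p(0,0)=1/10: -0.1000 × log₂(0.1000) = 0.3322
  p(0,1)=1/10: -0.1000 × log₂(0.1000) = 0.3322
  p(0,2)=1/4: -0.2500 × log₂(0.2500) = 0.5000
  p(1,0)=1/20: -0.0500 × log₂(0.0500) = 0.2161
  p(1,1)=1/10: -0.1000 × log₂(0.1000) = 0.3322
  p(1,2)=1/10: -0.1000 × log₂(0.1000) = 0.3322
  p(2,0)=1/20: -0.0500 × log₂(0.0500) = 0.2161
  p(2,1)=3/20: -0.1500 × log₂(0.1500) = 0.4105
  p(2,2)=1/10: -0.1000 × log₂(0.1000) = 0.3322
H(X,Y) = 3.0037 bits


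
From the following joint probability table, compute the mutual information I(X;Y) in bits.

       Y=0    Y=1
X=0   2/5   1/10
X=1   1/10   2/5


H(X) = 1.0000, H(Y) = 1.0000, H(X,Y) = 1.7219
I(X;Y) = H(X) + H(Y) - H(X,Y) = 0.2781 bits


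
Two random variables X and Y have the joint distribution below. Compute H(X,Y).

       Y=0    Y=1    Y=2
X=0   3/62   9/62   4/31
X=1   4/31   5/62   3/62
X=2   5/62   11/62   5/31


H(X,Y) = -Σ p(x,y) log₂ p(x,y)
  p(0,0)=3/62: -0.0484 × log₂(0.0484) = 0.2114
  p(0,1)=9/62: -0.1452 × log₂(0.1452) = 0.4042
  p(0,2)=4/31: -0.1290 × log₂(0.1290) = 0.3812
  p(1,0)=4/31: -0.1290 × log₂(0.1290) = 0.3812
  p(1,1)=5/62: -0.0806 × log₂(0.0806) = 0.2929
  p(1,2)=3/62: -0.0484 × log₂(0.0484) = 0.2114
  p(2,0)=5/62: -0.0806 × log₂(0.0806) = 0.2929
  p(2,1)=11/62: -0.1774 × log₂(0.1774) = 0.4426
  p(2,2)=5/31: -0.1613 × log₂(0.1613) = 0.4246
H(X,Y) = 3.0424 bits


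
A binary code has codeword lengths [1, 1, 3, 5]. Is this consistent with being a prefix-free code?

Kraft inequality: Σ 2^(-l_i) ≤ 1 for prefix-free code
Calculating: 2^(-1) + 2^(-1) + 2^(-3) + 2^(-5)
= 0.5 + 0.5 + 0.125 + 0.03125
= 1.1562
Since 1.1562 > 1, prefix-free code does not exist


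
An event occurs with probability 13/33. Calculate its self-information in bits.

Information content I(x) = -log₂(p(x))
I = -log₂(13/33) = -log₂(0.3939)
I = 1.3440 bits


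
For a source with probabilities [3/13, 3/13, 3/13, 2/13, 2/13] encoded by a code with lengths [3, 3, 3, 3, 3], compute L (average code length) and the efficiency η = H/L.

Average length L = Σ p_i × l_i = 3.0000 bits
Entropy H = 2.2955 bits
Efficiency η = H/L × 100% = 76.52%


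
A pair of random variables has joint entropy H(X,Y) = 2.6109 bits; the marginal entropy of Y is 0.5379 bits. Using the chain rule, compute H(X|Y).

Chain rule: H(X,Y) = H(X|Y) + H(Y)
H(X|Y) = H(X,Y) - H(Y) = 2.6109 - 0.5379 = 2.073 bits


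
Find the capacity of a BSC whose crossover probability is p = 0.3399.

For BSC with error probability p:
C = 1 - H(p) where H(p) is binary entropy
H(0.3399) = -0.3399 × log₂(0.3399) - 0.6601 × log₂(0.6601)
H(p) = 0.9247
C = 1 - 0.9247 = 0.0753 bits/use


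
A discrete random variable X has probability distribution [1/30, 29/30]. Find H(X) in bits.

H(X) = -Σ p(x) log₂ p(x)
  -1/30 × log₂(1/30) = 0.1636
  -29/30 × log₂(29/30) = 0.0473
H(X) = 0.2108 bits


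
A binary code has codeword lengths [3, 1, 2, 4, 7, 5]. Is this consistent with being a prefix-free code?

Kraft inequality: Σ 2^(-l_i) ≤ 1 for prefix-free code
Calculating: 2^(-3) + 2^(-1) + 2^(-2) + 2^(-4) + 2^(-7) + 2^(-5)
= 0.125 + 0.5 + 0.25 + 0.0625 + 0.0078125 + 0.03125
= 0.9766
Since 0.9766 ≤ 1, prefix-free code exists


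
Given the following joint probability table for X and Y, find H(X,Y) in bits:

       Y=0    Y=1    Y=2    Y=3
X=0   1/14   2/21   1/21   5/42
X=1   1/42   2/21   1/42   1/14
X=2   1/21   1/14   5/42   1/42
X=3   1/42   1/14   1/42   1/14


H(X,Y) = -Σ p(x,y) log₂ p(x,y)
  p(0,0)=1/14: -0.0714 × log₂(0.0714) = 0.2720
  p(0,1)=2/21: -0.0952 × log₂(0.0952) = 0.3231
  p(0,2)=1/21: -0.0476 × log₂(0.0476) = 0.2092
  p(0,3)=5/42: -0.1190 × log₂(0.1190) = 0.3655
  p(1,0)=1/42: -0.0238 × log₂(0.0238) = 0.1284
  p(1,1)=2/21: -0.0952 × log₂(0.0952) = 0.3231
  p(1,2)=1/42: -0.0238 × log₂(0.0238) = 0.1284
  p(1,3)=1/14: -0.0714 × log₂(0.0714) = 0.2720
  p(2,0)=1/21: -0.0476 × log₂(0.0476) = 0.2092
  p(2,1)=1/14: -0.0714 × log₂(0.0714) = 0.2720
  p(2,2)=5/42: -0.1190 × log₂(0.1190) = 0.3655
  p(2,3)=1/42: -0.0238 × log₂(0.0238) = 0.1284
  p(3,0)=1/42: -0.0238 × log₂(0.0238) = 0.1284
  p(3,1)=1/14: -0.0714 × log₂(0.0714) = 0.2720
  p(3,2)=1/42: -0.0238 × log₂(0.0238) = 0.1284
  p(3,3)=1/14: -0.0714 × log₂(0.0714) = 0.2720
H(X,Y) = 3.7972 bits


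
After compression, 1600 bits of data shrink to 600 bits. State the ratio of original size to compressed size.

Compression ratio = Original / Compressed
= 1600 / 600 = 2.67:1


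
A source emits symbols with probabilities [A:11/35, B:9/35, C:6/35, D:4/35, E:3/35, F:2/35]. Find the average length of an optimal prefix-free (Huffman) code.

Huffman tree construction:
Combine smallest probabilities repeatedly
Resulting codes:
  A: 11 (length 2)
  B: 01 (length 2)
  C: 00 (length 2)
  D: 100 (length 3)
  E: 1011 (length 4)
  F: 1010 (length 4)
Average length = Σ p(s) × length(s) = 2.4000 bits


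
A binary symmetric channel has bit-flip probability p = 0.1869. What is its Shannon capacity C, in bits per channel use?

For BSC with error probability p:
C = 1 - H(p) where H(p) is binary entropy
H(0.1869) = -0.1869 × log₂(0.1869) - 0.8131 × log₂(0.8131)
H(p) = 0.6949
C = 1 - 0.6949 = 0.3051 bits/use


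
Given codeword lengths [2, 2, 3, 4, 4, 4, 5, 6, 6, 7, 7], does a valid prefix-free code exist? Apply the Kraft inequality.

Kraft inequality: Σ 2^(-l_i) ≤ 1 for prefix-free code
Calculating: 2^(-2) + 2^(-2) + 2^(-3) + 2^(-4) + 2^(-4) + 2^(-4) + 2^(-5) + 2^(-6) + 2^(-6) + 2^(-7) + 2^(-7)
= 0.25 + 0.25 + 0.125 + 0.0625 + 0.0625 + 0.0625 + 0.03125 + 0.015625 + 0.015625 + 0.0078125 + 0.0078125
= 0.8906
Since 0.8906 ≤ 1, prefix-free code exists


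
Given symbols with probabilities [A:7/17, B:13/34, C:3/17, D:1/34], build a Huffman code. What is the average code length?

Huffman tree construction:
Combine smallest probabilities repeatedly
Resulting codes:
  A: 0 (length 1)
  B: 11 (length 2)
  C: 101 (length 3)
  D: 100 (length 3)
Average length = Σ p(s) × length(s) = 1.7941 bits


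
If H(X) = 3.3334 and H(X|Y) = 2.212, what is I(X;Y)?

I(X;Y) = H(X) - H(X|Y)
I(X;Y) = 3.3334 - 2.212 = 1.1214 bits


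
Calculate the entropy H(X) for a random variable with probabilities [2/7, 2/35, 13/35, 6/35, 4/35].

H(X) = -Σ p(x) log₂ p(x)
  -2/7 × log₂(2/7) = 0.5164
  -2/35 × log₂(2/35) = 0.2360
  -13/35 × log₂(13/35) = 0.5307
  -6/35 × log₂(6/35) = 0.4362
  -4/35 × log₂(4/35) = 0.3576
H(X) = 2.0769 bits


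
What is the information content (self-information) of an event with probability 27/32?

Information content I(x) = -log₂(p(x))
I = -log₂(27/32) = -log₂(0.8438)
I = 0.2451 bits


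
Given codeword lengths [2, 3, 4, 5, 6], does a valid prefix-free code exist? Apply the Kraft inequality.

Kraft inequality: Σ 2^(-l_i) ≤ 1 for prefix-free code
Calculating: 2^(-2) + 2^(-3) + 2^(-4) + 2^(-5) + 2^(-6)
= 0.25 + 0.125 + 0.0625 + 0.03125 + 0.015625
= 0.4844
Since 0.4844 ≤ 1, prefix-free code exists


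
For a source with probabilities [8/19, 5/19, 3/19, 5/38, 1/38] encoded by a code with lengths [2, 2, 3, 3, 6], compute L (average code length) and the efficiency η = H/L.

Average length L = Σ p_i × l_i = 2.3947 bits
Entropy H = 1.9759 bits
Efficiency η = H/L × 100% = 82.51%


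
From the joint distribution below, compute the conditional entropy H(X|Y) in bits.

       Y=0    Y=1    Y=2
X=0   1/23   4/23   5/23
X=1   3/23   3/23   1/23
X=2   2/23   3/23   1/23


H(X|Y) = Σ_y p(y) H(X|Y=y)
  p(Y=0) = 6/23, H(X|Y=0) = 1.4591
  p(Y=1) = 10/23, H(X|Y=1) = 1.5710
  p(Y=2) = 7/23, H(X|Y=2) = 1.1488
H(X|Y) = 0.2609×1.4591 + 0.4348×1.5710 + 0.3043×1.1488 = 1.4133 bits


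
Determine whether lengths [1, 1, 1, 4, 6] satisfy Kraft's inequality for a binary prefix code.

Kraft inequality: Σ 2^(-l_i) ≤ 1 for prefix-free code
Calculating: 2^(-1) + 2^(-1) + 2^(-1) + 2^(-4) + 2^(-6)
= 0.5 + 0.5 + 0.5 + 0.0625 + 0.015625
= 1.5781
Since 1.5781 > 1, prefix-free code does not exist


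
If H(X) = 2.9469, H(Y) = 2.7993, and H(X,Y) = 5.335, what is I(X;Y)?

I(X;Y) = H(X) + H(Y) - H(X,Y)
I(X;Y) = 2.9469 + 2.7993 - 5.335 = 0.4112 bits


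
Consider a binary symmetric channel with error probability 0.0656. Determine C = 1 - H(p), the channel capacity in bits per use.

For BSC with error probability p:
C = 1 - H(p) where H(p) is binary entropy
H(0.0656) = -0.0656 × log₂(0.0656) - 0.9344 × log₂(0.9344)
H(p) = 0.3493
C = 1 - 0.3493 = 0.6507 bits/use


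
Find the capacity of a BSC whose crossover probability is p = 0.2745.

For BSC with error probability p:
C = 1 - H(p) where H(p) is binary entropy
H(0.2745) = -0.2745 × log₂(0.2745) - 0.7255 × log₂(0.7255)
H(p) = 0.8478
C = 1 - 0.8478 = 0.1522 bits/use


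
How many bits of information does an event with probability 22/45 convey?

Information content I(x) = -log₂(p(x))
I = -log₂(22/45) = -log₂(0.4889)
I = 1.0324 bits


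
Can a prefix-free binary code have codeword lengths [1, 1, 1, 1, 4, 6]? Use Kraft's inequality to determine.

Kraft inequality: Σ 2^(-l_i) ≤ 1 for prefix-free code
Calculating: 2^(-1) + 2^(-1) + 2^(-1) + 2^(-1) + 2^(-4) + 2^(-6)
= 0.5 + 0.5 + 0.5 + 0.5 + 0.0625 + 0.015625
= 2.0781
Since 2.0781 > 1, prefix-free code does not exist


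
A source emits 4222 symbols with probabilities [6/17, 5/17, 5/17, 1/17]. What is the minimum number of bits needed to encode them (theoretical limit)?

Entropy H = 1.8093 bits/symbol
Minimum bits = H × n = 1.8093 × 4222
= 7638.79 bits


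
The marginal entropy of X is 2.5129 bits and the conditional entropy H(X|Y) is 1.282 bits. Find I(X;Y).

I(X;Y) = H(X) - H(X|Y)
I(X;Y) = 2.5129 - 1.282 = 1.2309 bits


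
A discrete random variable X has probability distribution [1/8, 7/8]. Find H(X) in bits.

H(X) = -Σ p(x) log₂ p(x)
  -1/8 × log₂(1/8) = 0.3750
  -7/8 × log₂(7/8) = 0.1686
H(X) = 0.5436 bits


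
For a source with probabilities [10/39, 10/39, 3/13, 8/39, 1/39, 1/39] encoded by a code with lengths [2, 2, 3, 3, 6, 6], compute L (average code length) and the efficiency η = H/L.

Average length L = Σ p_i × l_i = 2.6410 bits
Entropy H = 2.2349 bits
Efficiency η = H/L × 100% = 84.62%


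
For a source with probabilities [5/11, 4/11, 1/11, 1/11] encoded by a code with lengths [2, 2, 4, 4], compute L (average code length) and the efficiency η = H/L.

Average length L = Σ p_i × l_i = 2.3636 bits
Entropy H = 1.6767 bits
Efficiency η = H/L × 100% = 70.94%


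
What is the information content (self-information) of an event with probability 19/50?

Information content I(x) = -log₂(p(x))
I = -log₂(19/50) = -log₂(0.3800)
I = 1.3959 bits


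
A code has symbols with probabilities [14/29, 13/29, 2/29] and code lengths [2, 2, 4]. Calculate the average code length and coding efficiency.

Average length L = Σ p_i × l_i = 2.1379 bits
Entropy H = 1.2922 bits
Efficiency η = H/L × 100% = 60.44%


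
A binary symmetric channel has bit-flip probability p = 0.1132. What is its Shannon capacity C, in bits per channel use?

For BSC with error probability p:
C = 1 - H(p) where H(p) is binary entropy
H(0.1132) = -0.1132 × log₂(0.1132) - 0.8868 × log₂(0.8868)
H(p) = 0.5095
C = 1 - 0.5095 = 0.4905 bits/use


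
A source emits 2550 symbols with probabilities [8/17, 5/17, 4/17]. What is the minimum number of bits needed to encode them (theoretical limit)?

Entropy H = 1.5222 bits/symbol
Minimum bits = H × n = 1.5222 × 2550
= 3881.58 bits


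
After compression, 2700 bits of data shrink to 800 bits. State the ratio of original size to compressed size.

Compression ratio = Original / Compressed
= 2700 / 800 = 3.38:1


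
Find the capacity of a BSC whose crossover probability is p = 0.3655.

For BSC with error probability p:
C = 1 - H(p) where H(p) is binary entropy
H(0.3655) = -0.3655 × log₂(0.3655) - 0.6345 × log₂(0.6345)
H(p) = 0.9472
C = 1 - 0.9472 = 0.0528 bits/use


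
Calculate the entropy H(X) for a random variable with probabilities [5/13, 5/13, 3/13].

H(X) = -Σ p(x) log₂ p(x)
  -5/13 × log₂(5/13) = 0.5302
  -5/13 × log₂(5/13) = 0.5302
  -3/13 × log₂(3/13) = 0.4882
H(X) = 1.5486 bits


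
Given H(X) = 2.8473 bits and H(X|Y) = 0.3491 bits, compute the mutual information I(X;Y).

I(X;Y) = H(X) - H(X|Y)
I(X;Y) = 2.8473 - 0.3491 = 2.4982 bits


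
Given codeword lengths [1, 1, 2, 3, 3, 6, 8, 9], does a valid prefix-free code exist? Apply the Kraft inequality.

Kraft inequality: Σ 2^(-l_i) ≤ 1 for prefix-free code
Calculating: 2^(-1) + 2^(-1) + 2^(-2) + 2^(-3) + 2^(-3) + 2^(-6) + 2^(-8) + 2^(-9)
= 0.5 + 0.5 + 0.25 + 0.125 + 0.125 + 0.015625 + 0.00390625 + 0.001953125
= 1.5215
Since 1.5215 > 1, prefix-free code does not exist


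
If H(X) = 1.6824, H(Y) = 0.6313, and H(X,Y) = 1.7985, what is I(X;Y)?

I(X;Y) = H(X) + H(Y) - H(X,Y)
I(X;Y) = 1.6824 + 0.6313 - 1.7985 = 0.5152 bits


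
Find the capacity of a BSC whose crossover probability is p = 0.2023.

For BSC with error probability p:
C = 1 - H(p) where H(p) is binary entropy
H(0.2023) = -0.2023 × log₂(0.2023) - 0.7977 × log₂(0.7977)
H(p) = 0.7265
C = 1 - 0.7265 = 0.2735 bits/use


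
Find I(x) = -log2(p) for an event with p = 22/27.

Information content I(x) = -log₂(p(x))
I = -log₂(22/27) = -log₂(0.8148)
I = 0.2955 bits


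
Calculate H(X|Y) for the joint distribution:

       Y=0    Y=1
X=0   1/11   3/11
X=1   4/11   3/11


H(X|Y) = Σ_y p(y) H(X|Y=y)
  p(Y=0) = 5/11, H(X|Y=0) = 0.7219
  p(Y=1) = 6/11, H(X|Y=1) = 1.0000
H(X|Y) = 0.4545×0.7219 + 0.5455×1.0000 = 0.8736 bits


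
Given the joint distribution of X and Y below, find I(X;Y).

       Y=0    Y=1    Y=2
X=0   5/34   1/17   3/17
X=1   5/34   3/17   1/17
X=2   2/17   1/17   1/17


H(X) = 1.5518, H(Y) = 1.5657, H(X,Y) = 3.0216
I(X;Y) = H(X) + H(Y) - H(X,Y) = 0.0959 bits


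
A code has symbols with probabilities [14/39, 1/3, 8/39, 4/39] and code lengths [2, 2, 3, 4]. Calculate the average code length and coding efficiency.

Average length L = Σ p_i × l_i = 2.4103 bits
Entropy H = 1.8647 bits
Efficiency η = H/L × 100% = 77.36%


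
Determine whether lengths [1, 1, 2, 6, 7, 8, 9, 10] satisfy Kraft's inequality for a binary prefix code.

Kraft inequality: Σ 2^(-l_i) ≤ 1 for prefix-free code
Calculating: 2^(-1) + 2^(-1) + 2^(-2) + 2^(-6) + 2^(-7) + 2^(-8) + 2^(-9) + 2^(-10)
= 0.5 + 0.5 + 0.25 + 0.015625 + 0.0078125 + 0.00390625 + 0.001953125 + 0.0009765625
= 1.2803
Since 1.2803 > 1, prefix-free code does not exist


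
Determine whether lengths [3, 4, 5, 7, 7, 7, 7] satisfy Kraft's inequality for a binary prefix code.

Kraft inequality: Σ 2^(-l_i) ≤ 1 for prefix-free code
Calculating: 2^(-3) + 2^(-4) + 2^(-5) + 2^(-7) + 2^(-7) + 2^(-7) + 2^(-7)
= 0.125 + 0.0625 + 0.03125 + 0.0078125 + 0.0078125 + 0.0078125 + 0.0078125
= 0.2500
Since 0.2500 ≤ 1, prefix-free code exists


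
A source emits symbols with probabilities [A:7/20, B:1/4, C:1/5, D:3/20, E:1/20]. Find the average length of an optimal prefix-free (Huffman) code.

Huffman tree construction:
Combine smallest probabilities repeatedly
Resulting codes:
  A: 11 (length 2)
  B: 10 (length 2)
  C: 00 (length 2)
  D: 011 (length 3)
  E: 010 (length 3)
Average length = Σ p(s) × length(s) = 2.2000 bits


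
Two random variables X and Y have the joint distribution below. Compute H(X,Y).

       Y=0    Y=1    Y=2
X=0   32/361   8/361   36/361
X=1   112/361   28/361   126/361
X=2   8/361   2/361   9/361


H(X,Y) = -Σ p(x,y) log₂ p(x,y)
  p(0,0)=32/361: -0.0886 × log₂(0.0886) = 0.3099
  p(0,1)=8/361: -0.0222 × log₂(0.0222) = 0.1218
  p(0,2)=36/361: -0.0997 × log₂(0.0997) = 0.3317
  p(1,0)=112/361: -0.3102 × log₂(0.3102) = 0.5239
  p(1,1)=28/361: -0.0776 × log₂(0.0776) = 0.2861
  p(1,2)=126/361: -0.3490 × log₂(0.3490) = 0.5300
  p(2,0)=8/361: -0.0222 × log₂(0.0222) = 0.1218
  p(2,1)=2/361: -0.0055 × log₂(0.0055) = 0.0415
  p(2,2)=9/361: -0.0249 × log₂(0.0249) = 0.1328
H(X,Y) = 2.3994 bits


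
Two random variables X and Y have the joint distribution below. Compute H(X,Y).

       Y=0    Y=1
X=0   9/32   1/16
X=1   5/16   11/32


H(X,Y) = -Σ p(x,y) log₂ p(x,y)
  p(0,0)=9/32: -0.2812 × log₂(0.2812) = 0.5147
  p(0,1)=1/16: -0.0625 × log₂(0.0625) = 0.2500
  p(1,0)=5/16: -0.3125 × log₂(0.3125) = 0.5244
  p(1,1)=11/32: -0.3438 × log₂(0.3438) = 0.5296
H(X,Y) = 1.8187 bits


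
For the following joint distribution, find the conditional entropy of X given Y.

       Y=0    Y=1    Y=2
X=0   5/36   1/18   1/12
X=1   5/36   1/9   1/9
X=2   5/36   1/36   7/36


H(X|Y) = Σ_y p(y) H(X|Y=y)
  p(Y=0) = 5/12, H(X|Y=0) = 1.5850
  p(Y=1) = 7/36, H(X|Y=1) = 1.3788
  p(Y=2) = 7/18, H(X|Y=2) = 1.4926
H(X|Y) = 0.4167×1.5850 + 0.1944×1.3788 + 0.3889×1.4926 = 1.5090 bits


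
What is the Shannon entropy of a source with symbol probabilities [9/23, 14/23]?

H(X) = -Σ p(x) log₂ p(x)
  -9/23 × log₂(9/23) = 0.5297
  -14/23 × log₂(14/23) = 0.4360
H(X) = 0.9656 bits


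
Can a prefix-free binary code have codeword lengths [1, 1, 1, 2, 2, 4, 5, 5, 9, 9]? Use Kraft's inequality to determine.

Kraft inequality: Σ 2^(-l_i) ≤ 1 for prefix-free code
Calculating: 2^(-1) + 2^(-1) + 2^(-1) + 2^(-2) + 2^(-2) + 2^(-4) + 2^(-5) + 2^(-5) + 2^(-9) + 2^(-9)
= 0.5 + 0.5 + 0.5 + 0.25 + 0.25 + 0.0625 + 0.03125 + 0.03125 + 0.001953125 + 0.001953125
= 2.1289
Since 2.1289 > 1, prefix-free code does not exist


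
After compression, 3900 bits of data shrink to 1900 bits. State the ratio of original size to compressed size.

Compression ratio = Original / Compressed
= 3900 / 1900 = 2.05:1


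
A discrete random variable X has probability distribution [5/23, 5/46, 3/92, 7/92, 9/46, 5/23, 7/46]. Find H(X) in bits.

H(X) = -Σ p(x) log₂ p(x)
  -5/23 × log₂(5/23) = 0.4786
  -5/46 × log₂(5/46) = 0.3480
  -3/92 × log₂(3/92) = 0.1610
  -7/92 × log₂(7/92) = 0.2828
  -9/46 × log₂(9/46) = 0.4605
  -5/23 × log₂(5/23) = 0.4786
  -7/46 × log₂(7/46) = 0.4133
H(X) = 2.6229 bits


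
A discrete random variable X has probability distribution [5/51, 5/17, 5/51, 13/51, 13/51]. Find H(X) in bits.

H(X) = -Σ p(x) log₂ p(x)
  -5/51 × log₂(5/51) = 0.3285
  -5/17 × log₂(5/17) = 0.5193
  -5/51 × log₂(5/51) = 0.3285
  -13/51 × log₂(13/51) = 0.5027
  -13/51 × log₂(13/51) = 0.5027
H(X) = 2.1816 bits


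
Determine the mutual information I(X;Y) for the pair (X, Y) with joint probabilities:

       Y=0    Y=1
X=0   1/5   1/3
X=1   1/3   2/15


H(X) = 0.9968, H(Y) = 0.9968, H(X,Y) = 1.9086
I(X;Y) = H(X) + H(Y) - H(X,Y) = 0.0850 bits


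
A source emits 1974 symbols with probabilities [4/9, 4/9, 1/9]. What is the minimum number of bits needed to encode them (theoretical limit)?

Entropy H = 1.3921 bits/symbol
Minimum bits = H × n = 1.3921 × 1974
= 2748.10 bits


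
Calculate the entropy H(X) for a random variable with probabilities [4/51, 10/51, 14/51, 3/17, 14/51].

H(X) = -Σ p(x) log₂ p(x)
  -4/51 × log₂(4/51) = 0.2880
  -10/51 × log₂(10/51) = 0.4609
  -14/51 × log₂(14/51) = 0.5120
  -3/17 × log₂(3/17) = 0.4416
  -14/51 × log₂(14/51) = 0.5120
H(X) = 2.2145 bits


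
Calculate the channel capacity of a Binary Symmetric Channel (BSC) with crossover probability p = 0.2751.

For BSC with error probability p:
C = 1 - H(p) where H(p) is binary entropy
H(0.2751) = -0.2751 × log₂(0.2751) - 0.7249 × log₂(0.7249)
H(p) = 0.8487
C = 1 - 0.8487 = 0.1513 bits/use


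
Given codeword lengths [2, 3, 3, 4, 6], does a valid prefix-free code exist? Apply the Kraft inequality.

Kraft inequality: Σ 2^(-l_i) ≤ 1 for prefix-free code
Calculating: 2^(-2) + 2^(-3) + 2^(-3) + 2^(-4) + 2^(-6)
= 0.25 + 0.125 + 0.125 + 0.0625 + 0.015625
= 0.5781
Since 0.5781 ≤ 1, prefix-free code exists


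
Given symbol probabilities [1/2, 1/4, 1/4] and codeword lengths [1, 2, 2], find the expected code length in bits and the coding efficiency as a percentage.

Average length L = Σ p_i × l_i = 1.5000 bits
Entropy H = 1.5000 bits
Efficiency η = H/L × 100% = 100.00%


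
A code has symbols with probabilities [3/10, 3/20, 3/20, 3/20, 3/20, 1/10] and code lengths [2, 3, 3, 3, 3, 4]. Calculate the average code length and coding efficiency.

Average length L = Σ p_i × l_i = 2.8000 bits
Entropy H = 2.4955 bits
Efficiency η = H/L × 100% = 89.12%


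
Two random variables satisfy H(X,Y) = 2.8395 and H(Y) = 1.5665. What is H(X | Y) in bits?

Chain rule: H(X,Y) = H(X|Y) + H(Y)
H(X|Y) = H(X,Y) - H(Y) = 2.8395 - 1.5665 = 1.273 bits


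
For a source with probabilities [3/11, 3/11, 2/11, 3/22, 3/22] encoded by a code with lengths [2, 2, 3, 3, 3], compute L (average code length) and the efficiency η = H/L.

Average length L = Σ p_i × l_i = 2.4545 bits
Entropy H = 2.2536 bits
Efficiency η = H/L × 100% = 91.81%


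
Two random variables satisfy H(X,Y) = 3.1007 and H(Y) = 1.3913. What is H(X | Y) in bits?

Chain rule: H(X,Y) = H(X|Y) + H(Y)
H(X|Y) = H(X,Y) - H(Y) = 3.1007 - 1.3913 = 1.7094 bits


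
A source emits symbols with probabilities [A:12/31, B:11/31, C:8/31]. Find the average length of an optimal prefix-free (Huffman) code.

Huffman tree construction:
Combine smallest probabilities repeatedly
Resulting codes:
  A: 0 (length 1)
  B: 11 (length 2)
  C: 10 (length 2)
Average length = Σ p(s) × length(s) = 1.6129 bits


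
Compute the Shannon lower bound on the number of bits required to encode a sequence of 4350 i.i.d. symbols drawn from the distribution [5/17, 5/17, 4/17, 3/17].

Entropy H = 1.9713 bits/symbol
Minimum bits = H × n = 1.9713 × 4350
= 8575.31 bits


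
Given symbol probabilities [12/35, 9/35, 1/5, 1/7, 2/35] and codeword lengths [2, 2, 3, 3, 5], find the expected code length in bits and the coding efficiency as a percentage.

Average length L = Σ p_i × l_i = 2.5143 bits
Entropy H = 2.1347 bits
Efficiency η = H/L × 100% = 84.90%


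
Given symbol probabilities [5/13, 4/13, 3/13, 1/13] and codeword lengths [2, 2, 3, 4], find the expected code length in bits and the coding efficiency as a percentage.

Average length L = Σ p_i × l_i = 2.3846 bits
Entropy H = 1.8262 bits
Efficiency η = H/L × 100% = 76.58%


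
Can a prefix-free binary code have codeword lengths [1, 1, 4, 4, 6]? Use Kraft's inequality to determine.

Kraft inequality: Σ 2^(-l_i) ≤ 1 for prefix-free code
Calculating: 2^(-1) + 2^(-1) + 2^(-4) + 2^(-4) + 2^(-6)
= 0.5 + 0.5 + 0.0625 + 0.0625 + 0.015625
= 1.1406
Since 1.1406 > 1, prefix-free code does not exist


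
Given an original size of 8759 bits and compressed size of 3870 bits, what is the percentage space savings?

Space savings = (1 - Compressed/Original) × 100%
= (1 - 3870/8759) × 100%
= 55.82%


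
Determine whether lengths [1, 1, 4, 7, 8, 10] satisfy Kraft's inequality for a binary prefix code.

Kraft inequality: Σ 2^(-l_i) ≤ 1 for prefix-free code
Calculating: 2^(-1) + 2^(-1) + 2^(-4) + 2^(-7) + 2^(-8) + 2^(-10)
= 0.5 + 0.5 + 0.0625 + 0.0078125 + 0.00390625 + 0.0009765625
= 1.0752
Since 1.0752 > 1, prefix-free code does not exist


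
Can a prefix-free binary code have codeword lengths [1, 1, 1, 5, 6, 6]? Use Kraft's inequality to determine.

Kraft inequality: Σ 2^(-l_i) ≤ 1 for prefix-free code
Calculating: 2^(-1) + 2^(-1) + 2^(-1) + 2^(-5) + 2^(-6) + 2^(-6)
= 0.5 + 0.5 + 0.5 + 0.03125 + 0.015625 + 0.015625
= 1.5625
Since 1.5625 > 1, prefix-free code does not exist


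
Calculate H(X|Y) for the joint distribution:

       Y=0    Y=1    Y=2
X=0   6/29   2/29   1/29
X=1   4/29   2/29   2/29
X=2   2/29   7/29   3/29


H(X|Y) = Σ_y p(y) H(X|Y=y)
  p(Y=0) = 12/29, H(X|Y=0) = 1.4591
  p(Y=1) = 11/29, H(X|Y=1) = 1.3093
  p(Y=2) = 6/29, H(X|Y=2) = 1.4591
H(X|Y) = 0.4138×1.4591 + 0.3793×1.3093 + 0.2069×1.4591 = 1.4023 bits


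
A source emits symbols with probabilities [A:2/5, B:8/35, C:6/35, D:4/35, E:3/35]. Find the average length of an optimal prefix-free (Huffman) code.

Huffman tree construction:
Combine smallest probabilities repeatedly
Resulting codes:
  A: 0 (length 1)
  B: 10 (length 2)
  C: 110 (length 3)
  D: 1111 (length 4)
  E: 1110 (length 4)
Average length = Σ p(s) × length(s) = 2.1714 bits


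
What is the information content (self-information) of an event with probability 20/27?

Information content I(x) = -log₂(p(x))
I = -log₂(20/27) = -log₂(0.7407)
I = 0.4330 bits


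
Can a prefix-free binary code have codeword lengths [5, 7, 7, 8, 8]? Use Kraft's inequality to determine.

Kraft inequality: Σ 2^(-l_i) ≤ 1 for prefix-free code
Calculating: 2^(-5) + 2^(-7) + 2^(-7) + 2^(-8) + 2^(-8)
= 0.03125 + 0.0078125 + 0.0078125 + 0.00390625 + 0.00390625
= 0.0547
Since 0.0547 ≤ 1, prefix-free code exists


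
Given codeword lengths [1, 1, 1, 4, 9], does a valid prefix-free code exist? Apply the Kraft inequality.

Kraft inequality: Σ 2^(-l_i) ≤ 1 for prefix-free code
Calculating: 2^(-1) + 2^(-1) + 2^(-1) + 2^(-4) + 2^(-9)
= 0.5 + 0.5 + 0.5 + 0.0625 + 0.001953125
= 1.5645
Since 1.5645 > 1, prefix-free code does not exist


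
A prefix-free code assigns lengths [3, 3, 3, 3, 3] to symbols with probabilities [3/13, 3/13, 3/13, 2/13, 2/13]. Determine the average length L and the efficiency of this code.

Average length L = Σ p_i × l_i = 3.0000 bits
Entropy H = 2.2955 bits
Efficiency η = H/L × 100% = 76.52%


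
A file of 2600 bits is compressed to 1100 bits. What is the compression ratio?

Compression ratio = Original / Compressed
= 2600 / 1100 = 2.36:1


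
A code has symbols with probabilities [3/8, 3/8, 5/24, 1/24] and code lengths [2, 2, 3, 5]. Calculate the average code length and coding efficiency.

Average length L = Σ p_i × l_i = 2.3333 bits
Entropy H = 1.7238 bits
Efficiency η = H/L × 100% = 73.88%


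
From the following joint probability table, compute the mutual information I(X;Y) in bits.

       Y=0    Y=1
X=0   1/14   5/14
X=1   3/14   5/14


H(X) = 0.9852, H(Y) = 0.8631, H(X,Y) = 1.8092
I(X;Y) = H(X) + H(Y) - H(X,Y) = 0.0391 bits


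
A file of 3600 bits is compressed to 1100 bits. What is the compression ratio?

Compression ratio = Original / Compressed
= 3600 / 1100 = 3.27:1


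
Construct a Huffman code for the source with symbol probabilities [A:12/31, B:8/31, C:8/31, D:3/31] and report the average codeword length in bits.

Huffman tree construction:
Combine smallest probabilities repeatedly
Resulting codes:
  A: 0 (length 1)
  B: 111 (length 3)
  C: 10 (length 2)
  D: 110 (length 3)
Average length = Σ p(s) × length(s) = 1.9677 bits


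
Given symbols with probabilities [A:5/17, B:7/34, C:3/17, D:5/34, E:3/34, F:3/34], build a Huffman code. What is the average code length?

Huffman tree construction:
Combine smallest probabilities repeatedly
Resulting codes:
  A: 10 (length 2)
  B: 01 (length 2)
  C: 111 (length 3)
  D: 110 (length 3)
  E: 000 (length 3)
  F: 001 (length 3)
Average length = Σ p(s) × length(s) = 2.5000 bits


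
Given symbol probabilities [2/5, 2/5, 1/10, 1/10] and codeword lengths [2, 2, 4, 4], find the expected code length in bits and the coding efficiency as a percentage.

Average length L = Σ p_i × l_i = 2.4000 bits
Entropy H = 1.7219 bits
Efficiency η = H/L × 100% = 71.75%


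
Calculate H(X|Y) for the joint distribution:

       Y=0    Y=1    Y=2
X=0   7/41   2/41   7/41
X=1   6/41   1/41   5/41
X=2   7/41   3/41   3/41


H(X|Y) = Σ_y p(y) H(X|Y=y)
  p(Y=0) = 20/41, H(X|Y=0) = 1.5813
  p(Y=1) = 6/41, H(X|Y=1) = 1.4591
  p(Y=2) = 15/41, H(X|Y=2) = 1.5058
H(X|Y) = 0.4878×1.5813 + 0.1463×1.4591 + 0.3659×1.5058 = 1.5358 bits


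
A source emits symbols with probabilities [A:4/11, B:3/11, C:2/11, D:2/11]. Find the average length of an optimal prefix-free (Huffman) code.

Huffman tree construction:
Combine smallest probabilities repeatedly
Resulting codes:
  A: 11 (length 2)
  B: 10 (length 2)
  C: 00 (length 2)
  D: 01 (length 2)
Average length = Σ p(s) × length(s) = 2.0000 bits


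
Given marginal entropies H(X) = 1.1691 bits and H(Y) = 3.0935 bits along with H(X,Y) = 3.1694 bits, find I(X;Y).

I(X;Y) = H(X) + H(Y) - H(X,Y)
I(X;Y) = 1.1691 + 3.0935 - 3.1694 = 1.0932 bits


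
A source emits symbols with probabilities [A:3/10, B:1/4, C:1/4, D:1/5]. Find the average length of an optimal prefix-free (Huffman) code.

Huffman tree construction:
Combine smallest probabilities repeatedly
Resulting codes:
  A: 11 (length 2)
  B: 01 (length 2)
  C: 10 (length 2)
  D: 00 (length 2)
Average length = Σ p(s) × length(s) = 2.0000 bits


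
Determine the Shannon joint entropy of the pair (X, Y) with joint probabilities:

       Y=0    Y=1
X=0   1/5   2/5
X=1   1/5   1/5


H(X,Y) = -Σ p(x,y) log₂ p(x,y)
  p(0,0)=1/5: -0.2000 × log₂(0.2000) = 0.4644
  p(0,1)=2/5: -0.4000 × log₂(0.4000) = 0.5288
  p(1,0)=1/5: -0.2000 × log₂(0.2000) = 0.4644
  p(1,1)=1/5: -0.2000 × log₂(0.2000) = 0.4644
H(X,Y) = 1.9219 bits


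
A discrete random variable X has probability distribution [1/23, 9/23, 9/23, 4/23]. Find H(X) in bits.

H(X) = -Σ p(x) log₂ p(x)
  -1/23 × log₂(1/23) = 0.1967
  -9/23 × log₂(9/23) = 0.5297
  -9/23 × log₂(9/23) = 0.5297
  -4/23 × log₂(4/23) = 0.4389
H(X) = 1.6949 bits


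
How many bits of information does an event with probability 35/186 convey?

Information content I(x) = -log₂(p(x))
I = -log₂(35/186) = -log₂(0.1882)
I = 2.4099 bits


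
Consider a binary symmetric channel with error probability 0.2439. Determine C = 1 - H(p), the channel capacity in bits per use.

For BSC with error probability p:
C = 1 - H(p) where H(p) is binary entropy
H(0.2439) = -0.2439 × log₂(0.2439) - 0.7561 × log₂(0.7561)
H(p) = 0.8015
C = 1 - 0.8015 = 0.1985 bits/use


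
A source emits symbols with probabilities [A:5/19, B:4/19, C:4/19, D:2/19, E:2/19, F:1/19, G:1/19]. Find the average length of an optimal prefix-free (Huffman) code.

Huffman tree construction:
Combine smallest probabilities repeatedly
Resulting codes:
  A: 10 (length 2)
  B: 111 (length 3)
  C: 00 (length 2)
  D: 010 (length 3)
  E: 011 (length 3)
  F: 1100 (length 4)
  G: 1101 (length 4)
Average length = Σ p(s) × length(s) = 2.6316 bits


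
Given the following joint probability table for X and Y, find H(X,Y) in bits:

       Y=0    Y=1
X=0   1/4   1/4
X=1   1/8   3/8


H(X,Y) = -Σ p(x,y) log₂ p(x,y)
  p(0,0)=1/4: -0.2500 × log₂(0.2500) = 0.5000
  p(0,1)=1/4: -0.2500 × log₂(0.2500) = 0.5000
  p(1,0)=1/8: -0.1250 × log₂(0.1250) = 0.3750
  p(1,1)=3/8: -0.3750 × log₂(0.3750) = 0.5306
H(X,Y) = 1.9056 bits
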